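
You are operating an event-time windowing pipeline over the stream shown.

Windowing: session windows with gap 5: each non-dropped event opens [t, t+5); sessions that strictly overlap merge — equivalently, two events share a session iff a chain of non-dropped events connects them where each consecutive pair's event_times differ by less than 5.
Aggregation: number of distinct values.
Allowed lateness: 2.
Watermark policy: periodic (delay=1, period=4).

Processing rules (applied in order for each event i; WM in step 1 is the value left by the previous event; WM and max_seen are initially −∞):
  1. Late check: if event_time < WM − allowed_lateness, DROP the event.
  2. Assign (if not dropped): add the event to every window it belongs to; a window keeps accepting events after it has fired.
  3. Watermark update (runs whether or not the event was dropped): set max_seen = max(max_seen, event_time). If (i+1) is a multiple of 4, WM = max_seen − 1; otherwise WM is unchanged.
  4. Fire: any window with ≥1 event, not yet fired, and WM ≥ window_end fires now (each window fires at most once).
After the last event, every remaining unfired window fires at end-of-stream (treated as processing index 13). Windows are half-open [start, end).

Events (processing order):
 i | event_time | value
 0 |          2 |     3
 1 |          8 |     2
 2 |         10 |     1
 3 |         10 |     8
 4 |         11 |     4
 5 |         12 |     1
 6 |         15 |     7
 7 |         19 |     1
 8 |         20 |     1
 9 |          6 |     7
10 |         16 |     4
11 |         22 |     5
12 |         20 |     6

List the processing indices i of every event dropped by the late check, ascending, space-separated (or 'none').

9

i=0 t=2 v=3: → [2,7); WM=−∞
i=1 t=8 v=2: → [8,13); WM=−∞
i=2 t=10 v=1: → [8,15); WM=−∞
i=3 t=10 v=8: → [8,15); WM=9
i=4 t=11 v=4: → [8,16); WM=9
i=5 t=12 v=1: → [8,17); WM=9
i=6 t=15 v=7: → [8,20); WM=9
i=7 t=19 v=1: → [8,24); WM=18
i=8 t=20 v=1: → [8,25); WM=18
i=9 t=6 v=7: DROP (t<18-2); WM=18
i=10 t=16 v=4: → [8,25); WM=18
i=11 t=22 v=5: → [8,27); WM=21
i=12 t=20 v=6: → [8,27); WM=21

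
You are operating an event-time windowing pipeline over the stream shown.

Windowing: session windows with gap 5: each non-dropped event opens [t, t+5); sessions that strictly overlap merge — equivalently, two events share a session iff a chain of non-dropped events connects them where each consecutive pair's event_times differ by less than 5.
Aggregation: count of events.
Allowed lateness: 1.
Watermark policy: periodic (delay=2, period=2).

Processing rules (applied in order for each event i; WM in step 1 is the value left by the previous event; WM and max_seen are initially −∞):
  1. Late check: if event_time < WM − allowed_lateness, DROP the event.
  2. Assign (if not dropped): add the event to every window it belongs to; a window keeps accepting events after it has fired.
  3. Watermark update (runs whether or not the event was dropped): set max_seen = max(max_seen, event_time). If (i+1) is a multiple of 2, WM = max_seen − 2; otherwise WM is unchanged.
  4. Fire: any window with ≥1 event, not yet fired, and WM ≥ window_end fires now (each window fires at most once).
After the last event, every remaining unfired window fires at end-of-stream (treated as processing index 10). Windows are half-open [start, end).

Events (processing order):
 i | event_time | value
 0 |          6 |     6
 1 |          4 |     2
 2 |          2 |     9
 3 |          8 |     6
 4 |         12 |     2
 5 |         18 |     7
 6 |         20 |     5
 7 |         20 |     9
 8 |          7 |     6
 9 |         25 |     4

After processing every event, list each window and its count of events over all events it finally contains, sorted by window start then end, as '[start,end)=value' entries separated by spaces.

i=0 t=6 v=6: → [6,11); WM=−∞
i=1 t=4 v=2: → [4,11); WM=4
i=2 t=2 v=9: DROP (t<4-1); WM=4
i=3 t=8 v=6: → [4,13); WM=6
i=4 t=12 v=2: → [4,17); WM=6
i=5 t=18 v=7: → [18,23); WM=16
i=6 t=20 v=5: → [18,25); WM=16
i=7 t=20 v=9: → [18,25); WM=18
i=8 t=7 v=6: DROP (t<18-1); WM=18
i=9 t=25 v=4: → [25,30); WM=23

[4,17)=4 [18,25)=3 [25,30)=1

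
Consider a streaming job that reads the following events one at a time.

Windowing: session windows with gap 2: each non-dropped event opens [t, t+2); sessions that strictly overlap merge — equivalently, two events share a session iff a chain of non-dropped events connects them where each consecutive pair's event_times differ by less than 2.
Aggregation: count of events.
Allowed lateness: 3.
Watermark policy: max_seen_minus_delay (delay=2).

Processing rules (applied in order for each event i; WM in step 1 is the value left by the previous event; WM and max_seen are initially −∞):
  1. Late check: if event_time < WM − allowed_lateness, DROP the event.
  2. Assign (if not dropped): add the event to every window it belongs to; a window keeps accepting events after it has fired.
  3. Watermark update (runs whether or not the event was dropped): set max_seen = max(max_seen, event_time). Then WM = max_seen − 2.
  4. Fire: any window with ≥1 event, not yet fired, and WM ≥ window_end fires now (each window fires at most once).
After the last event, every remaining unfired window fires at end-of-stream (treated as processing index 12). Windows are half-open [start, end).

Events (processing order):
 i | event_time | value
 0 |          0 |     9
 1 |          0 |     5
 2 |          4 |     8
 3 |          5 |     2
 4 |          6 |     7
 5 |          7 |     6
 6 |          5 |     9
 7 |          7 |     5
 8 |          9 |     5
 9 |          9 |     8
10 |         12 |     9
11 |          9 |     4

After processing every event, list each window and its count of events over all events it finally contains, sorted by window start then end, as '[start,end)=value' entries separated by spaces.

[0,2)=2 [4,9)=6 [9,11)=3 [12,14)=1

i=0 t=0 v=9: → [0,2); WM=-2
i=1 t=0 v=5: → [0,2); WM=-2
i=2 t=4 v=8: → [4,6); WM=2
i=3 t=5 v=2: → [4,7); WM=3
i=4 t=6 v=7: → [4,8); WM=4
i=5 t=7 v=6: → [4,9); WM=5
i=6 t=5 v=9: → [4,9); WM=5
i=7 t=7 v=5: → [4,9); WM=5
i=8 t=9 v=5: → [9,11); WM=7
i=9 t=9 v=8: → [9,11); WM=7
i=10 t=12 v=9: → [12,14); WM=10
i=11 t=9 v=4: → [9,11); WM=10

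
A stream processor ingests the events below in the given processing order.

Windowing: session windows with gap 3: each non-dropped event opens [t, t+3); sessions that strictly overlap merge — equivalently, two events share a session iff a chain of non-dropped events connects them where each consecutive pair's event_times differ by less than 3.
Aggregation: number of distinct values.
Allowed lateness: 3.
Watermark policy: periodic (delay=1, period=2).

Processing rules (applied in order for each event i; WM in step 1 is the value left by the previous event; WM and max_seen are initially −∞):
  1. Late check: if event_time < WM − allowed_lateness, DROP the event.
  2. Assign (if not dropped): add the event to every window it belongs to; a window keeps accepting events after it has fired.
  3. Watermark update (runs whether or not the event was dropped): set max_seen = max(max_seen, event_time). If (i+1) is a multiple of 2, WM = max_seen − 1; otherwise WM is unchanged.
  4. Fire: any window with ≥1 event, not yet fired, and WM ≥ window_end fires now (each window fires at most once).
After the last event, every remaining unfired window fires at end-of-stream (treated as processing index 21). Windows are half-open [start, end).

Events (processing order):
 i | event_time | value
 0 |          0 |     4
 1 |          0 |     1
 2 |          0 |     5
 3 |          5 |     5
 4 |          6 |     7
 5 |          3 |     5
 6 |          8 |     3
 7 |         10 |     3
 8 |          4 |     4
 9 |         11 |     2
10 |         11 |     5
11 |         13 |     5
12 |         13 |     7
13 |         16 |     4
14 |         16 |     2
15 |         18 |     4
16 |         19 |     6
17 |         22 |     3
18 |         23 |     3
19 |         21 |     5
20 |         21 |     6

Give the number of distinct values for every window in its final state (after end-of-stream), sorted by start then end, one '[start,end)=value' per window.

[0,3)=3 [3,16)=4 [16,26)=5

i=0 t=0 v=4: → [0,3); WM=−∞
i=1 t=0 v=1: → [0,3); WM=-1
i=2 t=0 v=5: → [0,3); WM=-1
i=3 t=5 v=5: → [5,8); WM=4
i=4 t=6 v=7: → [5,9); WM=4
i=5 t=3 v=5: → [3,9); WM=5
i=6 t=8 v=3: → [3,11); WM=5
i=7 t=10 v=3: → [3,13); WM=9
i=8 t=4 v=4: DROP (t<9-3); WM=9
i=9 t=11 v=2: → [3,14); WM=10
i=10 t=11 v=5: → [3,14); WM=10
i=11 t=13 v=5: → [3,16); WM=12
i=12 t=13 v=7: → [3,16); WM=12
i=13 t=16 v=4: → [16,19); WM=15
i=14 t=16 v=2: → [16,19); WM=15
i=15 t=18 v=4: → [16,21); WM=17
i=16 t=19 v=6: → [16,22); WM=17
i=17 t=22 v=3: → [22,25); WM=21
i=18 t=23 v=3: → [22,26); WM=21
i=19 t=21 v=5: → [16,26); WM=22
i=20 t=21 v=6: → [16,26); WM=22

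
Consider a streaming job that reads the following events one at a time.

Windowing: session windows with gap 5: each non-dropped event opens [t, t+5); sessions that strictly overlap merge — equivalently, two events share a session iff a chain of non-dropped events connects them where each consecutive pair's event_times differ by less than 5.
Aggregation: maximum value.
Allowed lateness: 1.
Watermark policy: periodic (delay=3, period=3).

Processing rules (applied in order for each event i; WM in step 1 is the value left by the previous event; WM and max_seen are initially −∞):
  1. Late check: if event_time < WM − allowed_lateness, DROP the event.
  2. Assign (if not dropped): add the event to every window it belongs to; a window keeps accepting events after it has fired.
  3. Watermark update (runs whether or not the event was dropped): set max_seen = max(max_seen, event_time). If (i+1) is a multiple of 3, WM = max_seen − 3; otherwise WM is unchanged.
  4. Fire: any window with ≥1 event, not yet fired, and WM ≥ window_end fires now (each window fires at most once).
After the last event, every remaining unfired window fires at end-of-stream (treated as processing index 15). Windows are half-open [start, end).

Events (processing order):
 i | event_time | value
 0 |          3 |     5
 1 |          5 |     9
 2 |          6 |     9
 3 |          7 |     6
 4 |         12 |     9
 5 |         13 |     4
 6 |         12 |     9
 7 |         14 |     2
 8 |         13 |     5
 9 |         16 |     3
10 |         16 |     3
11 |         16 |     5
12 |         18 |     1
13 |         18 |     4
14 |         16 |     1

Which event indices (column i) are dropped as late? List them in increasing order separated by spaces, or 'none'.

i=0 t=3 v=5: → [3,8); WM=−∞
i=1 t=5 v=9: → [3,10); WM=−∞
i=2 t=6 v=9: → [3,11); WM=3
i=3 t=7 v=6: → [3,12); WM=3
i=4 t=12 v=9: → [12,17); WM=3
i=5 t=13 v=4: → [12,18); WM=10
i=6 t=12 v=9: → [12,18); WM=10
i=7 t=14 v=2: → [12,19); WM=10
i=8 t=13 v=5: → [12,19); WM=11
i=9 t=16 v=3: → [12,21); WM=11
i=10 t=16 v=3: → [12,21); WM=11
i=11 t=16 v=5: → [12,21); WM=13
i=12 t=18 v=1: → [12,23); WM=13
i=13 t=18 v=4: → [12,23); WM=13
i=14 t=16 v=1: → [12,23); WM=15

none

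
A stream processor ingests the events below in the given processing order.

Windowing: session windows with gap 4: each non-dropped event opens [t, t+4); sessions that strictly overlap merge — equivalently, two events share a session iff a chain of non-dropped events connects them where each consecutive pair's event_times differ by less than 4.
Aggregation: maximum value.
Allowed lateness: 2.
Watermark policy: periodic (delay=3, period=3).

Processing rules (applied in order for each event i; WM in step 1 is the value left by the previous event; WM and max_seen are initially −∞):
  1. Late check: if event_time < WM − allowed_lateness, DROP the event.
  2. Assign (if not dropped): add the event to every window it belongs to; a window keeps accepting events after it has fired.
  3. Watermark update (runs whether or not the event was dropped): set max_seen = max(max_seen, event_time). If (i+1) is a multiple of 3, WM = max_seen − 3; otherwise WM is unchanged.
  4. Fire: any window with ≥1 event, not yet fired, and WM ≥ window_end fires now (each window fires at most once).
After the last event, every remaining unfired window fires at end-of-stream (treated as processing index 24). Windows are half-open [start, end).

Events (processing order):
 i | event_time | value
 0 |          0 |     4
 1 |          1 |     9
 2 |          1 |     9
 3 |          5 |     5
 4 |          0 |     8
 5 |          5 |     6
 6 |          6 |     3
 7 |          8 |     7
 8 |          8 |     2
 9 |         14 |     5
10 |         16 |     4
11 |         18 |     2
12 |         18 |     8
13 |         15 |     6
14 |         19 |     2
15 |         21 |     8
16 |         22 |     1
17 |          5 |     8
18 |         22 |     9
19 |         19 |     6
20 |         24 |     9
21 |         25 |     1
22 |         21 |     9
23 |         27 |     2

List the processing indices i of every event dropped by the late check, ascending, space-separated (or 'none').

i=0 t=0 v=4: → [0,4); WM=−∞
i=1 t=1 v=9: → [0,5); WM=−∞
i=2 t=1 v=9: → [0,5); WM=-2
i=3 t=5 v=5: → [5,9); WM=-2
i=4 t=0 v=8: → [0,5); WM=-2
i=5 t=5 v=6: → [5,9); WM=2
i=6 t=6 v=3: → [5,10); WM=2
i=7 t=8 v=7: → [5,12); WM=2
i=8 t=8 v=2: → [5,12); WM=5
i=9 t=14 v=5: → [14,18); WM=5
i=10 t=16 v=4: → [14,20); WM=5
i=11 t=18 v=2: → [14,22); WM=15
i=12 t=18 v=8: → [14,22); WM=15
i=13 t=15 v=6: → [14,22); WM=15
i=14 t=19 v=2: → [14,23); WM=16
i=15 t=21 v=8: → [14,25); WM=16
i=16 t=22 v=1: → [14,26); WM=16
i=17 t=5 v=8: DROP (t<16-2); WM=19
i=18 t=22 v=9: → [14,26); WM=19
i=19 t=19 v=6: → [14,26); WM=19
i=20 t=24 v=9: → [14,28); WM=21
i=21 t=25 v=1: → [14,29); WM=21
i=22 t=21 v=9: → [14,29); WM=21
i=23 t=27 v=2: → [14,31); WM=24

17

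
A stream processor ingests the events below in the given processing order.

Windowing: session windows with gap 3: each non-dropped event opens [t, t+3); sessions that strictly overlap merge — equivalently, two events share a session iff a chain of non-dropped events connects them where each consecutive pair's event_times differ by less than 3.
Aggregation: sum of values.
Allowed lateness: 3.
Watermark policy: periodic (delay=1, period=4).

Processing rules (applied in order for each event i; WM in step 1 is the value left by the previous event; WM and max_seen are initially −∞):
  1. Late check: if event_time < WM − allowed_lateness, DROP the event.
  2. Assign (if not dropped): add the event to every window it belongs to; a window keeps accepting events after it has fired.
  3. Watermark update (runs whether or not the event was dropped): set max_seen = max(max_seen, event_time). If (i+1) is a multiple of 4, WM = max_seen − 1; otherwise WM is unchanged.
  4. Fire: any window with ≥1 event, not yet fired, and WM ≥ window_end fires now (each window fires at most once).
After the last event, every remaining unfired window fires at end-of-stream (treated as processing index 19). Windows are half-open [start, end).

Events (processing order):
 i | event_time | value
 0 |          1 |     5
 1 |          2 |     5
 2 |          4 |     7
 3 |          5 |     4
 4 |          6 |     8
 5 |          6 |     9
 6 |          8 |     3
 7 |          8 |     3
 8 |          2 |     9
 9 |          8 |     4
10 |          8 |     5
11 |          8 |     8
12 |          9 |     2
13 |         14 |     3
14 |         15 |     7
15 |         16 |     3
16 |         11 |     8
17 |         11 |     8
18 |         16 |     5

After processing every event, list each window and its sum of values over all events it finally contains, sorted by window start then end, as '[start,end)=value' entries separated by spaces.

[1,12)=63 [14,19)=18

i=0 t=1 v=5: → [1,4); WM=−∞
i=1 t=2 v=5: → [1,5); WM=−∞
i=2 t=4 v=7: → [1,7); WM=−∞
i=3 t=5 v=4: → [1,8); WM=4
i=4 t=6 v=8: → [1,9); WM=4
i=5 t=6 v=9: → [1,9); WM=4
i=6 t=8 v=3: → [1,11); WM=4
i=7 t=8 v=3: → [1,11); WM=7
i=8 t=2 v=9: DROP (t<7-3); WM=7
i=9 t=8 v=4: → [1,11); WM=7
i=10 t=8 v=5: → [1,11); WM=7
i=11 t=8 v=8: → [1,11); WM=7
i=12 t=9 v=2: → [1,12); WM=7
i=13 t=14 v=3: → [14,17); WM=7
i=14 t=15 v=7: → [14,18); WM=7
i=15 t=16 v=3: → [14,19); WM=15
i=16 t=11 v=8: DROP (t<15-3); WM=15
i=17 t=11 v=8: DROP (t<15-3); WM=15
i=18 t=16 v=5: → [14,19); WM=15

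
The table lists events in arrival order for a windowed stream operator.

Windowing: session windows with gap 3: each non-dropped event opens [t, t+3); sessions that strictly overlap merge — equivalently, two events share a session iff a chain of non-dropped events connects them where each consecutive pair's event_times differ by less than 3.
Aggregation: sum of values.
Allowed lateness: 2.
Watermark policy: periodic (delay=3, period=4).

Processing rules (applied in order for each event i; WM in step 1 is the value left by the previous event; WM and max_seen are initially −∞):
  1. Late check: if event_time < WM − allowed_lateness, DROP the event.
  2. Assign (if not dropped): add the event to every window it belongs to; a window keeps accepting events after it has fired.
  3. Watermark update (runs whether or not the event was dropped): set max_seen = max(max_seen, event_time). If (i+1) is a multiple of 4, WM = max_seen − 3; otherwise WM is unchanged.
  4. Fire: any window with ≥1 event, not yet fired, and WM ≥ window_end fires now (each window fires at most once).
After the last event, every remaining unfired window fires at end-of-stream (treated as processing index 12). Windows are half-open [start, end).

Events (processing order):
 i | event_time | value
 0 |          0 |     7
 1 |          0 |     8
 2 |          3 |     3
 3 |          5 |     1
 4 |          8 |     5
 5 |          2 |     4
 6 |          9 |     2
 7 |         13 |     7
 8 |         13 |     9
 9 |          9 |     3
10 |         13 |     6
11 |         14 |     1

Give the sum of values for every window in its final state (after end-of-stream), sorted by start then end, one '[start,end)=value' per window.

i=0 t=0 v=7: → [0,3); WM=−∞
i=1 t=0 v=8: → [0,3); WM=−∞
i=2 t=3 v=3: → [3,6); WM=−∞
i=3 t=5 v=1: → [3,8); WM=2
i=4 t=8 v=5: → [8,11); WM=2
i=5 t=2 v=4: → [0,8); WM=2
i=6 t=9 v=2: → [8,12); WM=2
i=7 t=13 v=7: → [13,16); WM=10
i=8 t=13 v=9: → [13,16); WM=10
i=9 t=9 v=3: → [8,12); WM=10
i=10 t=13 v=6: → [13,16); WM=10
i=11 t=14 v=1: → [13,17); WM=11

[0,8)=23 [8,12)=10 [13,17)=23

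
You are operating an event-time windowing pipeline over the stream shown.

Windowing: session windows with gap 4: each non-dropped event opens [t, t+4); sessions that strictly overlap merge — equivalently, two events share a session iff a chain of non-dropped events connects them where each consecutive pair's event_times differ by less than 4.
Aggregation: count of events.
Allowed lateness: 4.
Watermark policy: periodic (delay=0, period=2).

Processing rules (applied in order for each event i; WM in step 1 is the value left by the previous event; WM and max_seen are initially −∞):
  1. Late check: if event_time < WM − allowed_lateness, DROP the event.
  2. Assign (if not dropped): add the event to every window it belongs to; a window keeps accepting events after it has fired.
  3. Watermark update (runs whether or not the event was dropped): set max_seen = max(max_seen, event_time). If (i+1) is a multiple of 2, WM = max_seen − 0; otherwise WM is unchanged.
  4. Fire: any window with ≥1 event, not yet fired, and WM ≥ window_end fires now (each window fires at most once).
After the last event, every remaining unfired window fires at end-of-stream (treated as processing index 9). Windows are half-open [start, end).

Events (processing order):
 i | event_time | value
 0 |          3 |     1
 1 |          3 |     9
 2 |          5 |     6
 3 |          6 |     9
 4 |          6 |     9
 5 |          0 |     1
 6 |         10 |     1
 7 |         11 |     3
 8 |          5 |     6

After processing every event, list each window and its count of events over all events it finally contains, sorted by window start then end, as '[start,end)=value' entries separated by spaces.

i=0 t=3 v=1: → [3,7); WM=−∞
i=1 t=3 v=9: → [3,7); WM=3
i=2 t=5 v=6: → [3,9); WM=3
i=3 t=6 v=9: → [3,10); WM=6
i=4 t=6 v=9: → [3,10); WM=6
i=5 t=0 v=1: DROP (t<6-4); WM=6
i=6 t=10 v=1: → [10,14); WM=6
i=7 t=11 v=3: → [10,15); WM=11
i=8 t=5 v=6: DROP (t<11-4); WM=11

[3,10)=5 [10,15)=2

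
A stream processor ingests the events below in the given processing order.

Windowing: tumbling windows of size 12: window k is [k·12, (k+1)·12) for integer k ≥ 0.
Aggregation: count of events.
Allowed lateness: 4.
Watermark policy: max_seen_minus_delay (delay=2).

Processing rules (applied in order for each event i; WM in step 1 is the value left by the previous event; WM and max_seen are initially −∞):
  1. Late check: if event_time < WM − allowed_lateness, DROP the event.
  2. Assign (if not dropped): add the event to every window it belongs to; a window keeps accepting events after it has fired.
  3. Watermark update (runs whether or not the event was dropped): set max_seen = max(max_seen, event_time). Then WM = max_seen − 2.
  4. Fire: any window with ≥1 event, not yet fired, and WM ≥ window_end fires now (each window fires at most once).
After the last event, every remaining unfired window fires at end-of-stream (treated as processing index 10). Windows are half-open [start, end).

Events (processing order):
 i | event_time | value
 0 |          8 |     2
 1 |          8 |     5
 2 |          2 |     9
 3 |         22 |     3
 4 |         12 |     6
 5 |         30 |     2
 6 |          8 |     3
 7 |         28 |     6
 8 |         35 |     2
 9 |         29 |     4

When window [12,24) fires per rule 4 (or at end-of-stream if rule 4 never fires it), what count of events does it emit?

i=0 t=8 v=2: → [0,12); WM=6
i=1 t=8 v=5: → [0,12); WM=6
i=2 t=2 v=9: → [0,12); WM=6
i=3 t=22 v=3: → [12,24); WM=20; [0,12) fires=3
i=4 t=12 v=6: DROP (t<20-4); WM=20
i=5 t=30 v=2: → [24,36); WM=28; [12,24) fires=1
i=6 t=8 v=3: DROP (t<28-4); WM=28
i=7 t=28 v=6: → [24,36); WM=28
i=8 t=35 v=2: → [24,36); WM=33
i=9 t=29 v=4: → [24,36); WM=33

1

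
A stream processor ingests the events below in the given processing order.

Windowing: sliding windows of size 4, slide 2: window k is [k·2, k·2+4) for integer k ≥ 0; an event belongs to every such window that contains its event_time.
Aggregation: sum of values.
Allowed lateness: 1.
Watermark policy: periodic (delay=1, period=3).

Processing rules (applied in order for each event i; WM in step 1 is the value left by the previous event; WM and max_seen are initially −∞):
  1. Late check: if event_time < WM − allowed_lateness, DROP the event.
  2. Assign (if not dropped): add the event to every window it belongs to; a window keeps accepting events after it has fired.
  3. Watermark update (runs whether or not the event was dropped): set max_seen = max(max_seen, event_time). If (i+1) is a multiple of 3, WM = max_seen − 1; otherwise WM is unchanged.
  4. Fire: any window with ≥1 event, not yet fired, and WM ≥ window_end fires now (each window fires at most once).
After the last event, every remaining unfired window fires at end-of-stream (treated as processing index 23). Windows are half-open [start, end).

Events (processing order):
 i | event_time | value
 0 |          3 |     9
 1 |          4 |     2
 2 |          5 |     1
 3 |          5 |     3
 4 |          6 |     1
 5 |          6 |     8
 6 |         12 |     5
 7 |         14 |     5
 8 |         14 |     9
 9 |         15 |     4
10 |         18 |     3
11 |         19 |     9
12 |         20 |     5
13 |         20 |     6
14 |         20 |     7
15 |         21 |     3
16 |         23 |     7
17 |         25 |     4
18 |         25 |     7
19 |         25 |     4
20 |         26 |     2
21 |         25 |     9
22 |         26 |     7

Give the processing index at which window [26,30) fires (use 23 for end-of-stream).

i=0 t=3 v=9: → [2,6),[0,4); WM=−∞
i=1 t=4 v=2: → [4,8),[2,6); WM=−∞
i=2 t=5 v=1: → [4,8),[2,6); WM=4; [0,4) fires=9
i=3 t=5 v=3: → [4,8),[2,6); WM=4
i=4 t=6 v=1: → [6,10),[4,8); WM=4
i=5 t=6 v=8: → [6,10),[4,8); WM=5
i=6 t=12 v=5: → [12,16),[10,14); WM=5
i=7 t=14 v=5: → [14,18),[12,16); WM=5
i=8 t=14 v=9: → [14,18),[12,16); WM=13; [2,6) fires=15 [4,8) fires=15 [6,10) fires=9
i=9 t=15 v=4: → [14,18),[12,16); WM=13
i=10 t=18 v=3: → [18,22),[16,20); WM=13
i=11 t=19 v=9: → [18,22),[16,20); WM=18; [10,14) fires=5 [12,16) fires=23 [14,18) fires=18
i=12 t=20 v=5: → [20,24),[18,22); WM=18
i=13 t=20 v=6: → [20,24),[18,22); WM=18
i=14 t=20 v=7: → [20,24),[18,22); WM=19
i=15 t=21 v=3: → [20,24),[18,22); WM=19
i=16 t=23 v=7: → [22,26),[20,24); WM=19
i=17 t=25 v=4: → [24,28),[22,26); WM=24; [16,20) fires=12 [18,22) fires=33 [20,24) fires=28
i=18 t=25 v=7: → [24,28),[22,26); WM=24
i=19 t=25 v=4: → [24,28),[22,26); WM=24
i=20 t=26 v=2: → [26,30),[24,28); WM=25
i=21 t=25 v=9: → [24,28),[22,26); WM=25
i=22 t=26 v=7: → [26,30),[24,28); WM=25

23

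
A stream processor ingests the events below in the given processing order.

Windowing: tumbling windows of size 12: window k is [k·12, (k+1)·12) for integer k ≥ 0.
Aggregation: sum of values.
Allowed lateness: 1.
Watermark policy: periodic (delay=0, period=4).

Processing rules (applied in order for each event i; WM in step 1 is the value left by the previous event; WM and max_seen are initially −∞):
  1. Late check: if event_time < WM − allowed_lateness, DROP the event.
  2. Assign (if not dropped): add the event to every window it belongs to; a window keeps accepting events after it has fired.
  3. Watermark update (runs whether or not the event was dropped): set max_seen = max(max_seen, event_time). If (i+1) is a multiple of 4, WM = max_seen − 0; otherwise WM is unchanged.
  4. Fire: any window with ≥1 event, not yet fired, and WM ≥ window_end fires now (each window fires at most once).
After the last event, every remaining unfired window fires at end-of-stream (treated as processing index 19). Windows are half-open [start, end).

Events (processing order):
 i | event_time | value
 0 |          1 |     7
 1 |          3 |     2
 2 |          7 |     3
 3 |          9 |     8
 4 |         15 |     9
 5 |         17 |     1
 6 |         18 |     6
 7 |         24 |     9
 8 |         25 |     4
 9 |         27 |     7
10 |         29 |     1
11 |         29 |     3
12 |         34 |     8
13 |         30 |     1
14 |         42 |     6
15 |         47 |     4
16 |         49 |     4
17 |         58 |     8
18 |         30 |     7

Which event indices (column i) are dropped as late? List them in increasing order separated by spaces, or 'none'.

18

i=0 t=1 v=7: → [0,12); WM=−∞
i=1 t=3 v=2: → [0,12); WM=−∞
i=2 t=7 v=3: → [0,12); WM=−∞
i=3 t=9 v=8: → [0,12); WM=9
i=4 t=15 v=9: → [12,24); WM=9
i=5 t=17 v=1: → [12,24); WM=9
i=6 t=18 v=6: → [12,24); WM=9
i=7 t=24 v=9: → [24,36); WM=24; [0,12) fires=20 [12,24) fires=16
i=8 t=25 v=4: → [24,36); WM=24
i=9 t=27 v=7: → [24,36); WM=24
i=10 t=29 v=1: → [24,36); WM=24
i=11 t=29 v=3: → [24,36); WM=29
i=12 t=34 v=8: → [24,36); WM=29
i=13 t=30 v=1: → [24,36); WM=29
i=14 t=42 v=6: → [36,48); WM=29
i=15 t=47 v=4: → [36,48); WM=47; [24,36) fires=33
i=16 t=49 v=4: → [48,60); WM=47
i=17 t=58 v=8: → [48,60); WM=47
i=18 t=30 v=7: DROP (t<47-1); WM=47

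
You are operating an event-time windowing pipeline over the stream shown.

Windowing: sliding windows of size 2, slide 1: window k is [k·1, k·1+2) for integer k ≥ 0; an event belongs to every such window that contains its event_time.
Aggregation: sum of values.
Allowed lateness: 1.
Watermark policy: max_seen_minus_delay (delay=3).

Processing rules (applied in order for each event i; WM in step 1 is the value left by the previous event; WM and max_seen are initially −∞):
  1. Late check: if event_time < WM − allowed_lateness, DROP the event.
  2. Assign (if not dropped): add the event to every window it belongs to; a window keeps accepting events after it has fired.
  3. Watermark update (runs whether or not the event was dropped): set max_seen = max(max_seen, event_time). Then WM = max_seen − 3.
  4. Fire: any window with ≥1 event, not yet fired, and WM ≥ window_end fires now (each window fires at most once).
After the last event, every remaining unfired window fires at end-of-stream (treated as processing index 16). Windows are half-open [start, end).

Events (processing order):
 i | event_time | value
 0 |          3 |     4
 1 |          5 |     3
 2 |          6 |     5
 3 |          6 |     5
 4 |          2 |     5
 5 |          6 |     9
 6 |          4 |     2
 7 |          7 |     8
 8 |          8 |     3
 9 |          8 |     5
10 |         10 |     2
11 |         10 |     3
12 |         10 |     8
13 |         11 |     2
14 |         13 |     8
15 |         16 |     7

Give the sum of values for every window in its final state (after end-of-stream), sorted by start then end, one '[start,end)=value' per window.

i=0 t=3 v=4: → [3,5),[2,4); WM=0
i=1 t=5 v=3: → [5,7),[4,6); WM=2
i=2 t=6 v=5: → [6,8),[5,7); WM=3
i=3 t=6 v=5: → [6,8),[5,7); WM=3
i=4 t=2 v=5: → [2,4),[1,3); WM=3; [1,3) fires=5
i=5 t=6 v=9: → [6,8),[5,7); WM=3
i=6 t=4 v=2: → [4,6),[3,5); WM=3
i=7 t=7 v=8: → [7,9),[6,8); WM=4; [2,4) fires=9
i=8 t=8 v=3: → [8,10),[7,9); WM=5; [3,5) fires=6
i=9 t=8 v=5: → [8,10),[7,9); WM=5
i=10 t=10 v=2: → [10,12),[9,11); WM=7; [4,6) fires=5 [5,7) fires=22
i=11 t=10 v=3: → [10,12),[9,11); WM=7
i=12 t=10 v=8: → [10,12),[9,11); WM=7
i=13 t=11 v=2: → [11,13),[10,12); WM=8; [6,8) fires=27
i=14 t=13 v=8: → [13,15),[12,14); WM=10; [7,9) fires=16 [8,10) fires=8
i=15 t=16 v=7: → [16,18),[15,17); WM=13; [9,11) fires=13 [10,12) fires=15 [11,13) fires=2

[1,3)=5 [2,4)=9 [3,5)=6 [4,6)=5 [5,7)=22 [6,8)=27 [7,9)=16 [8,10)=8 [9,11)=13 [10,12)=15 [11,13)=2 [12,14)=8 [13,15)=8 [15,17)=7 [16,18)=7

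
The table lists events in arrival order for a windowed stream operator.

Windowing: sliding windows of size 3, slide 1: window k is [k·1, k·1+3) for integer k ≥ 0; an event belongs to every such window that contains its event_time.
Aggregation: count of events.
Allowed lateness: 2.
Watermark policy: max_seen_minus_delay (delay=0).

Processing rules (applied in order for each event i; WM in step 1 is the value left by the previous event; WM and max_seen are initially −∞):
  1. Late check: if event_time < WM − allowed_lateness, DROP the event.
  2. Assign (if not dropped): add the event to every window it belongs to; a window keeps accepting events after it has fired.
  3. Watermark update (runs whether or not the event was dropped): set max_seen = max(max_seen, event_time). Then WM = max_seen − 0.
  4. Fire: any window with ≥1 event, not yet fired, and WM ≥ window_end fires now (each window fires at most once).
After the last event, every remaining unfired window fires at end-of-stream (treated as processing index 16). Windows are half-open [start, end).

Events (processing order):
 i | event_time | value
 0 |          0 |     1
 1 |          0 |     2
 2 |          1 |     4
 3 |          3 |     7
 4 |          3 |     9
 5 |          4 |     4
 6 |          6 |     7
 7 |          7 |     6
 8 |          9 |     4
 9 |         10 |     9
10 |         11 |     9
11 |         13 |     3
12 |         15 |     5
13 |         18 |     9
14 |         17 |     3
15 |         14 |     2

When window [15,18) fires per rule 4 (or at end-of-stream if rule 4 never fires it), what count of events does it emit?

i=0 t=0 v=1: → [0,3); WM=0
i=1 t=0 v=2: → [0,3); WM=0
i=2 t=1 v=4: → [1,4),[0,3); WM=1
i=3 t=3 v=7: → [3,6),[2,5),[1,4); WM=3; [0,3) fires=3
i=4 t=3 v=9: → [3,6),[2,5),[1,4); WM=3
i=5 t=4 v=4: → [4,7),[3,6),[2,5); WM=4; [1,4) fires=3
i=6 t=6 v=7: → [6,9),[5,8),[4,7); WM=6; [2,5) fires=3 [3,6) fires=3
i=7 t=7 v=6: → [7,10),[6,9),[5,8); WM=7; [4,7) fires=2
i=8 t=9 v=4: → [9,12),[8,11),[7,10); WM=9; [5,8) fires=2 [6,9) fires=2
i=9 t=10 v=9: → [10,13),[9,12),[8,11); WM=10; [7,10) fires=2
i=10 t=11 v=9: → [11,14),[10,13),[9,12); WM=11; [8,11) fires=2
i=11 t=13 v=3: → [13,16),[12,15),[11,14); WM=13; [9,12) fires=3 [10,13) fires=2
i=12 t=15 v=5: → [15,18),[14,17),[13,16); WM=15; [11,14) fires=2 [12,15) fires=1
i=13 t=18 v=9: → [18,21),[17,20),[16,19); WM=18; [13,16) fires=2 [14,17) fires=1 [15,18) fires=1
i=14 t=17 v=3: → [17,20),[16,19),[15,18); WM=18
i=15 t=14 v=2: DROP (t<18-2); WM=18

1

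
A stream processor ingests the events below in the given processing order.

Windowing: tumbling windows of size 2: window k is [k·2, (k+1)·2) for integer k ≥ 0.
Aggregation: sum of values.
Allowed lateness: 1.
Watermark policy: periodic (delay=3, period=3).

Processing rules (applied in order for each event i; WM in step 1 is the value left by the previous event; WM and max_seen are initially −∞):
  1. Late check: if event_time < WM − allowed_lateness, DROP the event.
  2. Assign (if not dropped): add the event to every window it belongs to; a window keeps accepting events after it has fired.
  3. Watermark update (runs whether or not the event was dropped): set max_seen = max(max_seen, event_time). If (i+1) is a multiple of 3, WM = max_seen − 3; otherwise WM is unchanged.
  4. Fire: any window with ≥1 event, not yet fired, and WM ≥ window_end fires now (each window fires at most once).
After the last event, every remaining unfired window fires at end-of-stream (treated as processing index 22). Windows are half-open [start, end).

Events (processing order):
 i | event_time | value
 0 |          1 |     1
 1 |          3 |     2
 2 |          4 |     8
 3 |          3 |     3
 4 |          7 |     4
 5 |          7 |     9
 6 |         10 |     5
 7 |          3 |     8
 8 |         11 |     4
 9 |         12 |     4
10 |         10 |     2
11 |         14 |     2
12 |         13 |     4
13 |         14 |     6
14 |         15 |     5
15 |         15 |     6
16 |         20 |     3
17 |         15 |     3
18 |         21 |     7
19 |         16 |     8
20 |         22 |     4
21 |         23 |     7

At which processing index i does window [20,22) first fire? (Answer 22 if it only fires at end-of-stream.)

i=0 t=1 v=1: → [0,2); WM=−∞
i=1 t=3 v=2: → [2,4); WM=−∞
i=2 t=4 v=8: → [4,6); WM=1
i=3 t=3 v=3: → [2,4); WM=1
i=4 t=7 v=4: → [6,8); WM=1
i=5 t=7 v=9: → [6,8); WM=4; [0,2) fires=1 [2,4) fires=5
i=6 t=10 v=5: → [10,12); WM=4
i=7 t=3 v=8: → [2,4); WM=4
i=8 t=11 v=4: → [10,12); WM=8; [4,6) fires=8 [6,8) fires=13
i=9 t=12 v=4: → [12,14); WM=8
i=10 t=10 v=2: → [10,12); WM=8
i=11 t=14 v=2: → [14,16); WM=11
i=12 t=13 v=4: → [12,14); WM=11
i=13 t=14 v=6: → [14,16); WM=11
i=14 t=15 v=5: → [14,16); WM=12; [10,12) fires=11
i=15 t=15 v=6: → [14,16); WM=12
i=16 t=20 v=3: → [20,22); WM=12
i=17 t=15 v=3: → [14,16); WM=17; [12,14) fires=8 [14,16) fires=22
i=18 t=21 v=7: → [20,22); WM=17
i=19 t=16 v=8: → [16,18); WM=17
i=20 t=22 v=4: → [22,24); WM=19; [16,18) fires=8
i=21 t=23 v=7: → [22,24); WM=19

22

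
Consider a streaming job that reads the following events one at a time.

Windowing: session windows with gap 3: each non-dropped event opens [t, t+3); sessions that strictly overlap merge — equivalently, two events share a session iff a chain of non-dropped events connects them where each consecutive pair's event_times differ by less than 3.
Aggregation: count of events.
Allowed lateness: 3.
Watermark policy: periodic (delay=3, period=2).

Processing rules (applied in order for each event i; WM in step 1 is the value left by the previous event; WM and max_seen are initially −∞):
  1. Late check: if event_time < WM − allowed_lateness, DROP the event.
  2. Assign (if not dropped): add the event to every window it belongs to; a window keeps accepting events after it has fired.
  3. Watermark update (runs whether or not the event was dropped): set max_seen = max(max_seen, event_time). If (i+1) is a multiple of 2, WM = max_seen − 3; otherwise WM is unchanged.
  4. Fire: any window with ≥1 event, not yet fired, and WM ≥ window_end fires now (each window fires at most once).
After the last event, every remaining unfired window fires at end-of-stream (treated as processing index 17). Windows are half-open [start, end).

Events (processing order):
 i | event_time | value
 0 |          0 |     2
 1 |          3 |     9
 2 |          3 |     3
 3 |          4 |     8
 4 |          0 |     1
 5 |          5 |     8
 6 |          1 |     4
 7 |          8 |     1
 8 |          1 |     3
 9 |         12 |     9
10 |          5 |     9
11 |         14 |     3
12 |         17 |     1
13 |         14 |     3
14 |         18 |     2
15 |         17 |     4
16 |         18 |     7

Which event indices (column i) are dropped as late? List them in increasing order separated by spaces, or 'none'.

i=0 t=0 v=2: → [0,3); WM=−∞
i=1 t=3 v=9: → [3,6); WM=0
i=2 t=3 v=3: → [3,6); WM=0
i=3 t=4 v=8: → [3,7); WM=1
i=4 t=0 v=1: → [0,3); WM=1
i=5 t=5 v=8: → [3,8); WM=2
i=6 t=1 v=4: → [0,8); WM=2
i=7 t=8 v=1: → [8,11); WM=5
i=8 t=1 v=3: DROP (t<5-3); WM=5
i=9 t=12 v=9: → [12,15); WM=9
i=10 t=5 v=9: DROP (t<9-3); WM=9
i=11 t=14 v=3: → [12,17); WM=11
i=12 t=17 v=1: → [17,20); WM=11
i=13 t=14 v=3: → [12,17); WM=14
i=14 t=18 v=2: → [17,21); WM=14
i=15 t=17 v=4: → [17,21); WM=15
i=16 t=18 v=7: → [17,21); WM=15

8 10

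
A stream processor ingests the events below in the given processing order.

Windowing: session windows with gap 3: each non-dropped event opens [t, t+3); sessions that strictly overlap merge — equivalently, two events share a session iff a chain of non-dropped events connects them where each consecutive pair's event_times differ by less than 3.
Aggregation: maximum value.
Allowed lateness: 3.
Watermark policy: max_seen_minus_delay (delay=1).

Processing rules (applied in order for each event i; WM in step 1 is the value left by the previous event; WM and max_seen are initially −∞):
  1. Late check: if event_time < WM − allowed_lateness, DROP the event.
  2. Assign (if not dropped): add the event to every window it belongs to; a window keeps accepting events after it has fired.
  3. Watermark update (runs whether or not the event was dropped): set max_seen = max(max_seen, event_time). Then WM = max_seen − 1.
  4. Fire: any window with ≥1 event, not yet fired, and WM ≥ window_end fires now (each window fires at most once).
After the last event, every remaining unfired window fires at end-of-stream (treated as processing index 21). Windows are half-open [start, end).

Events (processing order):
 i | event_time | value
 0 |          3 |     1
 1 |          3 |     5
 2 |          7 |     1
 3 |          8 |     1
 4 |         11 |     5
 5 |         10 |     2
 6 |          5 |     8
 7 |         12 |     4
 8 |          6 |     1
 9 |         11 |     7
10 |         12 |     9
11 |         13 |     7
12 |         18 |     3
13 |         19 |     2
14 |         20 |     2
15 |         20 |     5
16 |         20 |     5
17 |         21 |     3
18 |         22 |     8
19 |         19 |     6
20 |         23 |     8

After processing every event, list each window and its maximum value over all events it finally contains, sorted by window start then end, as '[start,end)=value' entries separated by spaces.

i=0 t=3 v=1: → [3,6); WM=2
i=1 t=3 v=5: → [3,6); WM=2
i=2 t=7 v=1: → [7,10); WM=6
i=3 t=8 v=1: → [7,11); WM=7
i=4 t=11 v=5: → [11,14); WM=10
i=5 t=10 v=2: → [7,14); WM=10
i=6 t=5 v=8: DROP (t<10-3); WM=10
i=7 t=12 v=4: → [7,15); WM=11
i=8 t=6 v=1: DROP (t<11-3); WM=11
i=9 t=11 v=7: → [7,15); WM=11
i=10 t=12 v=9: → [7,15); WM=11
i=11 t=13 v=7: → [7,16); WM=12
i=12 t=18 v=3: → [18,21); WM=17
i=13 t=19 v=2: → [18,22); WM=18
i=14 t=20 v=2: → [18,23); WM=19
i=15 t=20 v=5: → [18,23); WM=19
i=16 t=20 v=5: → [18,23); WM=19
i=17 t=21 v=3: → [18,24); WM=20
i=18 t=22 v=8: → [18,25); WM=21
i=19 t=19 v=6: → [18,25); WM=21
i=20 t=23 v=8: → [18,26); WM=22

[3,6)=5 [7,16)=9 [18,26)=8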